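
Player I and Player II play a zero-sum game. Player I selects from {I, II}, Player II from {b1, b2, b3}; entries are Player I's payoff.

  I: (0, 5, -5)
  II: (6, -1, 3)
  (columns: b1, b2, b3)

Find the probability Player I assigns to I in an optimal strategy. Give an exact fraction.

Row minima: I → -5, II → -1; maximin = -1.
Column maxima: b1 → 6, b2 → 5, b3 → 3; minimax = 3.
-1 ≠ 3, so there is no saddle point; optimal play is mixed.
b1 is strictly dominated by b3 (it gives Player I strictly more in every row), so Player II never plays it.
On the remaining 2×2 (I, II vs b2, b3):
Let Player I play I with probability p. Expected payoff against b2: 5p + (-1)(1−p) = 6p − 1; against b3: (-5)p + 3(1−p) = −8p + 3.
Setting these equal: 6p − 1 = −8p + 3 ⇒ 14p = 4 ⇒ p = 2/7, and the value is (6)·(2/7) − 1 = 5/7.
For Player II: with q = P(b2), equating I's and II's payoffs gives 10q − 5 = −4q + 3 ⇒ q = 4/7.

2/7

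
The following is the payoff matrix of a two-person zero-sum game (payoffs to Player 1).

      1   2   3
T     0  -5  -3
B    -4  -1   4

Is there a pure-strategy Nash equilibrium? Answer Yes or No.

No

Row minima: T → -5, B → -4; maximin = -4.
Column maxima: 1 → 0, 2 → -1, 3 → 4; minimax = -1.
-4 ≠ -1, so no pure-strategy equilibrium exists.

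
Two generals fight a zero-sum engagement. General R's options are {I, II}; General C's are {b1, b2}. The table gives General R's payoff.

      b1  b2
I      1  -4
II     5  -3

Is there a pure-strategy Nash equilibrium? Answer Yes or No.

Row minima: I → -4, II → -3; maximin = -3.
Column maxima: b1 → 5, b2 → -3; minimax = -3.
maximin = minimax = -3, so a saddle point exists.

Yes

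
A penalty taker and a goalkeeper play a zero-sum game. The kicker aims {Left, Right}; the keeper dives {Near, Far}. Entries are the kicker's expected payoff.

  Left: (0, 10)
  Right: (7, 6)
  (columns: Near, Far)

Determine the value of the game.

Row minima: Left → 0, Right → 6; maximin = 6.
Column maxima: Near → 7, Far → 10; minimax = 7.
6 ≠ 7, so there is no saddle point; optimal play is mixed.
Let the kicker play Left with probability p. Expected payoff against Near: 0p + 7(1−p) = −7p + 7; against Far: 10p + 6(1−p) = 4p + 6.
Setting these equal: −7p + 7 = 4p + 6 ⇒ −11p = -1 ⇒ p = 1/11, and the value is (-7)·(1/11) + 7 = 70/11.
For the keeper: with q = P(Near), equating Left's and Right's payoffs gives −10q + 10 = q + 6 ⇒ q = 4/11.

70/11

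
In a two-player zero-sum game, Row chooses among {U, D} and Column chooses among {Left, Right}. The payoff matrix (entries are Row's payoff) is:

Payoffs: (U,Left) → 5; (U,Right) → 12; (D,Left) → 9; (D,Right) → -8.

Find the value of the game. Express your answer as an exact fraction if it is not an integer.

37/6

Row minima: U → 5, D → -8; maximin = 5.
Column maxima: Left → 9, Right → 12; minimax = 9.
5 ≠ 9, so there is no saddle point; optimal play is mixed.
Let Row play U with probability p. Expected payoff against Left: 5p + 9(1−p) = −4p + 9; against Right: 12p + (-8)(1−p) = 20p − 8.
Setting these equal: −4p + 9 = 20p − 8 ⇒ −24p = -17 ⇒ p = 17/24, and the value is (-4)·(17/24) + 9 = 37/6.
For Column: with q = P(Left), equating U's and D's payoffs gives −7q + 12 = 17q − 8 ⇒ q = 5/6.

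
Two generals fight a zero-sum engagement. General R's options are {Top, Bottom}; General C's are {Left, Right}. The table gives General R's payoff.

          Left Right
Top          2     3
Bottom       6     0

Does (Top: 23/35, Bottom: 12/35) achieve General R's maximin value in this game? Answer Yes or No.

No

Against Left this mix gives (23/35)·2 + (12/35)·6 = 118/35.
Against Right this mix gives (23/35)·3 + (12/35)·0 = 69/35.
General C will play Right, holding General R to 69/35. Shifting weight toward the row that does better against Right would raise this floor (the equalizing mix achieves 18/7 against both Right and Left), so the proposed strategy is not optimal.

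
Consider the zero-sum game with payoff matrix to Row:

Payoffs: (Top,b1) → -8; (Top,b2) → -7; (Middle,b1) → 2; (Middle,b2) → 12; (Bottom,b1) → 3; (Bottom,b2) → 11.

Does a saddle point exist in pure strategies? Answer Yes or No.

Yes

Row minima: Top → -8, Middle → 2, Bottom → 3; maximin = 3.
Column maxima: b1 → 3, b2 → 12; minimax = 3.
maximin = minimax = 3, so a saddle point exists.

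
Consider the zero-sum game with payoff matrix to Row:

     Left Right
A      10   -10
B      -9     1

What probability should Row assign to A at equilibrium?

Row minima: A → -10, B → -9; maximin = -9.
Column maxima: Left → 10, Right → 1; minimax = 1.
-9 ≠ 1, so there is no saddle point; optimal play is mixed.
Let Row play A with probability p. Expected payoff against Left: 10p + (-9)(1−p) = 19p − 9; against Right: (-10)p + 1(1−p) = −11p + 1.
Setting these equal: 19p − 9 = −11p + 1 ⇒ 30p = 10 ⇒ p = 1/3, and the value is (19)·(1/3) − 9 = -8/3.
For Column: with q = P(Left), equating A's and B's payoffs gives 20q − 10 = −10q + 1 ⇒ q = 11/30.

1/3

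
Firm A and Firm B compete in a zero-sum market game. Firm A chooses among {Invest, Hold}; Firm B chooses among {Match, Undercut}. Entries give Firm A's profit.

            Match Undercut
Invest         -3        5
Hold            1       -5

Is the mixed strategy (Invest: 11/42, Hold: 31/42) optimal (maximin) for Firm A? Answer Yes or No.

No

Against Match this mix gives (11/42)·(-3) + (31/42)·1 = -1/21.
Against Undercut this mix gives (11/42)·5 + (31/42)·(-5) = -50/21.
Firm B will play Undercut, holding Firm A to -50/21. Shifting weight toward the row that does better against Undercut would raise this floor (the equalizing mix achieves -5/7 against both Undercut and Match), so the proposed strategy is not optimal.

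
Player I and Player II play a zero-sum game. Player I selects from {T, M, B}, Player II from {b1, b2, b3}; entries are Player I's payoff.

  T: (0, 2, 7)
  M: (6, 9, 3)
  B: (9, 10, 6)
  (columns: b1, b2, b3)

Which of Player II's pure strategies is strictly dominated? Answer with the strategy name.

b1 holds Player I's payoff strictly below b2 in every row: 0 < 2, 6 < 9, 9 < 10.
So b2 is strictly dominated for Player II.

b2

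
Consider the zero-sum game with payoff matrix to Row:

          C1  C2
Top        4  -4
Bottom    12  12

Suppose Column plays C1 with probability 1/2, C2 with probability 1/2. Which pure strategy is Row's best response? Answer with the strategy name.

Bottom

Expected payoff of Top: (1/2)·4 + (1/2)·(-4) = 0.
Expected payoff of Bottom: (1/2)·12 + (1/2)·12 = 12.
The largest is 12, so Row's best response is Bottom.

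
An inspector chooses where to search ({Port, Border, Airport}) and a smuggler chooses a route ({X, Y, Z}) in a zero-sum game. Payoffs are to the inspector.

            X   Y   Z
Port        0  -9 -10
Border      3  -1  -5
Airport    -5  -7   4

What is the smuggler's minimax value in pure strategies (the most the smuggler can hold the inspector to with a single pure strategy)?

-1

Column maxima: X → 3, Y → -1, Z → 4.
The smallest of these is -1.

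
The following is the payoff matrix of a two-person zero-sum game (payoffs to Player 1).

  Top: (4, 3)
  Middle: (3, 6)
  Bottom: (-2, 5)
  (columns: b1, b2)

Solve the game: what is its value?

Row minima: Top → 3, Middle → 3, Bottom → -2; maximin = 3.
Column maxima: b1 → 4, b2 → 6; minimax = 4.
3 ≠ 4, so there is no saddle point; optimal play is mixed.
Bottom is strictly dominated by Middle, so Player 1 never plays it.
On the remaining 2×2 (Top, Middle vs b1, b2):
Let Player 1 play Top with probability p. Expected payoff against b1: 4p + 3(1−p) = p + 3; against b2: 3p + 6(1−p) = −3p + 6.
Setting these equal: p + 3 = −3p + 6 ⇒ 4p = 3 ⇒ p = 3/4, and the value is (1)·(3/4) + 3 = 15/4.
For Player 2: with q = P(b1), equating Top's and Middle's payoffs gives q + 3 = −3q + 6 ⇒ q = 3/4.

15/4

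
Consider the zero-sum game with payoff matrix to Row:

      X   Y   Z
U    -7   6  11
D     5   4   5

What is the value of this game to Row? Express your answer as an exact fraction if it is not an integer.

Row minima: U → -7, D → 4; maximin = 4.
Column maxima: X → 5, Y → 6, Z → 11; minimax = 5.
4 ≠ 5, so there is no saddle point; optimal play is mixed.
Z is strictly dominated by Y (it gives Row strictly more in every row), so Column never plays it.
On the remaining 2×2 (U, D vs X, Y):
Let Row play U with probability p. Expected payoff against X: (-7)p + 5(1−p) = −12p + 5; against Y: 6p + 4(1−p) = 2p + 4.
Setting these equal: −12p + 5 = 2p + 4 ⇒ −14p = -1 ⇒ p = 1/14, and the value is (-12)·(1/14) + 5 = 29/7.
For Column: with q = P(X), equating U's and D's payoffs gives −13q + 6 = q + 4 ⇒ q = 1/7.

29/7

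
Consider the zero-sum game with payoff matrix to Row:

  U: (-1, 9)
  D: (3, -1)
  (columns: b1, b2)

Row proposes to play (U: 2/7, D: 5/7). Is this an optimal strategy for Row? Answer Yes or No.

Against b1 this mix gives (2/7)·(-1) + (5/7)·3 = 13/7.
Against b2 this mix gives (2/7)·9 + (5/7)·(-1) = 13/7.
All of Column's active replies (b1, b2) yield 13/7, and no column does worse for Row. The mix makes Column indifferent and guarantees 13/7, so it is optimal.

Yes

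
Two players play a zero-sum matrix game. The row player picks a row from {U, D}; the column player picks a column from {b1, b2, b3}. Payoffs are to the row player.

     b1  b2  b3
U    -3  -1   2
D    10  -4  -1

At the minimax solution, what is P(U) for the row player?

Row minima: U → -3, D → -4; maximin = -3.
Column maxima: b1 → 10, b2 → -1, b3 → 2; minimax = -1.
-3 ≠ -1, so there is no saddle point; optimal play is mixed.
b3 is strictly dominated by b2 (it gives the row player strictly more in every row), so the column player never plays it.
On the remaining 2×2 (U, D vs b1, b2):
Let the row player play U with probability p. Expected payoff against b1: (-3)p + 10(1−p) = −13p + 10; against b2: (-1)p + (-4)(1−p) = 3p − 4.
Setting these equal: −13p + 10 = 3p − 4 ⇒ −16p = -14 ⇒ p = 7/8, and the value is (-13)·(7/8) + 10 = -11/8.
For the column player: with q = P(b1), equating U's and D's payoffs gives −2q − 1 = 14q − 4 ⇒ q = 3/16.

7/8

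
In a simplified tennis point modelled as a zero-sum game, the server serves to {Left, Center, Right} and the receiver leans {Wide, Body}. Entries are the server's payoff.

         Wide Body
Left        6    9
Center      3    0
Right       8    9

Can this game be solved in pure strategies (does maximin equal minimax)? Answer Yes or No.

Yes

Row minima: Left → 6, Center → 0, Right → 8; maximin = 8.
Column maxima: Wide → 8, Body → 9; minimax = 8.
maximin = minimax = 8, so a saddle point exists.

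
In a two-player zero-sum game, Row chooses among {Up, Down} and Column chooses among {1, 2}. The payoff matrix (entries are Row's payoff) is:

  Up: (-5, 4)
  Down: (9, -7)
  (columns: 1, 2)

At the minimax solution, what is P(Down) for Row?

Row minima: Up → -5, Down → -7; maximin = -5.
Column maxima: 1 → 9, 2 → 4; minimax = 4.
-5 ≠ 4, so there is no saddle point; optimal play is mixed.
Let Row play Up with probability p. Expected payoff against 1: (-5)p + 9(1−p) = −14p + 9; against 2: 4p + (-7)(1−p) = 11p − 7.
Setting these equal: −14p + 9 = 11p − 7 ⇒ −25p = -16 ⇒ p = 16/25, and the value is (-14)·(16/25) + 9 = 1/25.
For Column: with q = P(1), equating Up's and Down's payoffs gives −9q + 4 = 16q − 7 ⇒ q = 11/25.

9/25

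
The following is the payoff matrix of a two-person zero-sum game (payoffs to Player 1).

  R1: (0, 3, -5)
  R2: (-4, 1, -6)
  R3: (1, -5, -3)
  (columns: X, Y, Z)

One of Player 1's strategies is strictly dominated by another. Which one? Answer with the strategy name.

R2

R1 gives a strictly higher payoff than R2 against every column: 0 > -4, 3 > 1, -5 > -6.
So R2 is strictly dominated and Player 1 never plays it.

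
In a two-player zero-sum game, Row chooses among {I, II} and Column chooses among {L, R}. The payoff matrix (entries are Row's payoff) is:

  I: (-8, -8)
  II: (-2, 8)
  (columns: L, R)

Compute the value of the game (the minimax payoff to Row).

Row minima: I → -8, II → -2; maximin = -2.
Column maxima: L → -2, R → 8; minimax = -2.
Since maximin = minimax = -2, there is a saddle point and the value is -2.

-2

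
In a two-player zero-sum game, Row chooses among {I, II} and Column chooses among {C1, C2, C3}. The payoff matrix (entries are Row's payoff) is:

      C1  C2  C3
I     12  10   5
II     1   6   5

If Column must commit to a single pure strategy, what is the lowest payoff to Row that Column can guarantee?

Column maxima: C1 → 12, C2 → 10, C3 → 5.
The smallest of these is 5.

5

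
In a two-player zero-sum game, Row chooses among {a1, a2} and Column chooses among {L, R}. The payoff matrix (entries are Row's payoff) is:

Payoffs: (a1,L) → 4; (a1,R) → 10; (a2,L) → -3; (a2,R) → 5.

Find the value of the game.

Row minima: a1 → 4, a2 → -3; maximin = 4.
Column maxima: L → 4, R → 10; minimax = 4.
Since maximin = minimax = 4, there is a saddle point and the value is 4.

4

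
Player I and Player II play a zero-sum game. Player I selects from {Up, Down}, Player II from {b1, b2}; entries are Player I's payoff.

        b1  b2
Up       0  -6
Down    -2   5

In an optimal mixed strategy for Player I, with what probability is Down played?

Row minima: Up → -6, Down → -2; maximin = -2.
Column maxima: b1 → 0, b2 → 5; minimax = 0.
-2 ≠ 0, so there is no saddle point; optimal play is mixed.
Let Player I play Up with probability p. Expected payoff against b1: 0p + (-2)(1−p) = 2p − 2; against b2: (-6)p + 5(1−p) = −11p + 5.
Setting these equal: 2p − 2 = −11p + 5 ⇒ 13p = 7 ⇒ p = 7/13, and the value is (2)·(7/13) − 2 = -12/13.
For Player II: with q = P(b1), equating Up's and Down's payoffs gives 6q − 6 = −7q + 5 ⇒ q = 11/13.

6/13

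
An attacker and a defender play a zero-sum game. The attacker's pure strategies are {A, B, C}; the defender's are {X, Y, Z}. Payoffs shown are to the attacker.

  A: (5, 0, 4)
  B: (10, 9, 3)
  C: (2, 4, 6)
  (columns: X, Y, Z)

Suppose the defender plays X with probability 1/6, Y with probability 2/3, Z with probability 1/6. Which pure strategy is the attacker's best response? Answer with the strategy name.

B

Expected payoff of A: (1/6)·5 + (2/3)·0 + (1/6)·4 = 3/2.
Expected payoff of B: (1/6)·10 + (2/3)·9 + (1/6)·3 = 49/6.
Expected payoff of C: (1/6)·2 + (2/3)·4 + (1/6)·6 = 4.
The largest is 49/6, so the attacker's best response is B.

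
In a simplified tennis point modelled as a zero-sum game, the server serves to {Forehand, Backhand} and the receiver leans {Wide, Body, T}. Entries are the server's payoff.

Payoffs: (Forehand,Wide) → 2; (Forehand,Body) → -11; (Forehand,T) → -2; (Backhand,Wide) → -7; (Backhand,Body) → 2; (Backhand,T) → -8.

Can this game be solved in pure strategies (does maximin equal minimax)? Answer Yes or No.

Row minima: Forehand → -11, Backhand → -8; maximin = -8.
Column maxima: Wide → 2, Body → 2, T → -2; minimax = -2.
-8 ≠ -2, so no pure-strategy equilibrium exists.

No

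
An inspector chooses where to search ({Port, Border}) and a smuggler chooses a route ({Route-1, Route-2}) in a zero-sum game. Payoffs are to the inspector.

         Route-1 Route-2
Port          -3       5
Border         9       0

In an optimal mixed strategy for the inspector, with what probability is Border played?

8/17

Row minima: Port → -3, Border → 0; maximin = 0.
Column maxima: Route-1 → 9, Route-2 → 5; minimax = 5.
0 ≠ 5, so there is no saddle point; optimal play is mixed.
Let the inspector play Port with probability p. Expected payoff against Route-1: (-3)p + 9(1−p) = −12p + 9; against Route-2: 5p + 0(1−p) = 5p.
Setting these equal: −12p + 9 = 5p ⇒ −17p = -9 ⇒ p = 9/17, and the value is (-12)·(9/17) + 9 = 45/17.
For the smuggler: with q = P(Route-1), equating Port's and Border's payoffs gives −8q + 5 = 9q ⇒ q = 5/17.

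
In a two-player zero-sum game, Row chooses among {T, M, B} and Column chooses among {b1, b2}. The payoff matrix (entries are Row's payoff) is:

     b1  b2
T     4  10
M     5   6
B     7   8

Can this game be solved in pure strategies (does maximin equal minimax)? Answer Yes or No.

Yes

Row minima: T → 4, M → 5, B → 7; maximin = 7.
Column maxima: b1 → 7, b2 → 10; minimax = 7.
maximin = minimax = 7, so a saddle point exists.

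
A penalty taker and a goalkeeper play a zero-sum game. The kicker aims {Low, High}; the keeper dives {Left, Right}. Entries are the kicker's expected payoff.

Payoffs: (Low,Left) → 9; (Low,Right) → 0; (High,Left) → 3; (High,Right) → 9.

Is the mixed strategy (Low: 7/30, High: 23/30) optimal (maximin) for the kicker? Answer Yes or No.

No

Against Left this mix gives (7/30)·9 + (23/30)·3 = 22/5.
Against Right this mix gives (7/30)·0 + (23/30)·9 = 69/10.
The keeper will play Left, holding the kicker to 22/5. Shifting weight toward the row that does better against Left would raise this floor (the equalizing mix achieves 27/5 against both Left and Right), so the proposed strategy is not optimal.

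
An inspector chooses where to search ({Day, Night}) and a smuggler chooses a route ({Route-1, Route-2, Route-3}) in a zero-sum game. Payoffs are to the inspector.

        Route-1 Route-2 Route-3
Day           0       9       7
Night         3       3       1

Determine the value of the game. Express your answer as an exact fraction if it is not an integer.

7/3

Row minima: Day → 0, Night → 1; maximin = 1.
Column maxima: Route-1 → 3, Route-2 → 9, Route-3 → 7; minimax = 3.
1 ≠ 3, so there is no saddle point; optimal play is mixed.
Route-2 is strictly dominated by Route-3 (it gives the inspector strictly more in every row), so the smuggler never plays it.
On the remaining 2×2 (Day, Night vs Route-1, Route-3):
Let the inspector play Day with probability p. Expected payoff against Route-1: 0p + 3(1−p) = −3p + 3; against Route-3: 7p + 1(1−p) = 6p + 1.
Setting these equal: −3p + 3 = 6p + 1 ⇒ −9p = -2 ⇒ p = 2/9, and the value is (-3)·(2/9) + 3 = 7/3.
For the smuggler: with q = P(Route-1), equating Day's and Night's payoffs gives −7q + 7 = 2q + 1 ⇒ q = 2/3.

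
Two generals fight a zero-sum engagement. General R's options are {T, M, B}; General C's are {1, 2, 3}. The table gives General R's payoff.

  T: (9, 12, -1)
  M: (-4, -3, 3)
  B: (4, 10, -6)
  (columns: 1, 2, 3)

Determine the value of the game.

Row minima: T → -1, M → -4, B → -6; maximin = -1.
Column maxima: 1 → 9, 2 → 12, 3 → 3; minimax = 3.
-1 ≠ 3, so there is no saddle point; optimal play is mixed.
B is strictly dominated by T, so General R never plays it.
2 is strictly dominated by 1 (it gives General R strictly more in every row), so General C never plays it.
On the remaining 2×2 (T, M vs 1, 3):
Let General R play T with probability p. Expected payoff against 1: 9p + (-4)(1−p) = 13p − 4; against 3: (-1)p + 3(1−p) = −4p + 3.
Setting these equal: 13p − 4 = −4p + 3 ⇒ 17p = 7 ⇒ p = 7/17, and the value is (13)·(7/17) − 4 = 23/17.
For General C: with q = P(1), equating T's and M's payoffs gives 10q − 1 = −7q + 3 ⇒ q = 4/17.

23/17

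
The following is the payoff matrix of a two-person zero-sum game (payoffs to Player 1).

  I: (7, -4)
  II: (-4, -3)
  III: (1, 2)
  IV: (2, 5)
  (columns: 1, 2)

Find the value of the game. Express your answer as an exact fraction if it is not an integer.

43/14

Row minima: I → -4, II → -4, III → 1, IV → 2; maximin = 2.
Column maxima: 1 → 7, 2 → 5; minimax = 5.
2 ≠ 5, so there is no saddle point; optimal play is mixed.
II is strictly dominated by III, so Player 1 never plays it.
III is strictly dominated by IV, so Player 1 never plays it.
On the remaining 2×2 (I, IV vs 1, 2):
Let Player 1 play I with probability p. Expected payoff against 1: 7p + 2(1−p) = 5p + 2; against 2: (-4)p + 5(1−p) = −9p + 5.
Setting these equal: 5p + 2 = −9p + 5 ⇒ 14p = 3 ⇒ p = 3/14, and the value is (5)·(3/14) + 2 = 43/14.
For Player 2: with q = P(1), equating I's and IV's payoffs gives 11q − 4 = −3q + 5 ⇒ q = 9/14.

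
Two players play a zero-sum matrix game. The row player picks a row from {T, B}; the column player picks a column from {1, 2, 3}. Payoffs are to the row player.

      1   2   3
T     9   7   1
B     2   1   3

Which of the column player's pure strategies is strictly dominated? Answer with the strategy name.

2 holds the row player's payoff strictly below 1 in every row: 7 < 9, 1 < 2.
So 1 is strictly dominated for the column player.

1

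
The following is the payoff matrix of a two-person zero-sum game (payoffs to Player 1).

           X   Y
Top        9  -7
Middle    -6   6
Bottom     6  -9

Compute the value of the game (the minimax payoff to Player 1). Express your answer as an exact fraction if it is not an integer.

3/7

Row minima: Top → -7, Middle → -6, Bottom → -9; maximin = -6.
Column maxima: X → 9, Y → 6; minimax = 6.
-6 ≠ 6, so there is no saddle point; optimal play is mixed.
Bottom is strictly dominated by Top, so Player 1 never plays it.
On the remaining 2×2 (Top, Middle vs X, Y):
Let Player 1 play Top with probability p. Expected payoff against X: 9p + (-6)(1−p) = 15p − 6; against Y: (-7)p + 6(1−p) = −13p + 6.
Setting these equal: 15p − 6 = −13p + 6 ⇒ 28p = 12 ⇒ p = 3/7, and the value is (15)·(3/7) − 6 = 3/7.
For Player 2: with q = P(X), equating Top's and Middle's payoffs gives 16q − 7 = −12q + 6 ⇒ q = 13/28.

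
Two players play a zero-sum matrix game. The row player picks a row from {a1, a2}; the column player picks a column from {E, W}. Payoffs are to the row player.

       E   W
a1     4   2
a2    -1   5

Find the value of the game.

Row minima: a1 → 2, a2 → -1; maximin = 2.
Column maxima: E → 4, W → 5; minimax = 4.
2 ≠ 4, so there is no saddle point; optimal play is mixed.
Let the row player play a1 with probability p. Expected payoff against E: 4p + (-1)(1−p) = 5p − 1; against W: 2p + 5(1−p) = −3p + 5.
Setting these equal: 5p − 1 = −3p + 5 ⇒ 8p = 6 ⇒ p = 3/4, and the value is (5)·(3/4) − 1 = 11/4.
For the column player: with q = P(E), equating a1's and a2's payoffs gives 2q + 2 = −6q + 5 ⇒ q = 3/8.

11/4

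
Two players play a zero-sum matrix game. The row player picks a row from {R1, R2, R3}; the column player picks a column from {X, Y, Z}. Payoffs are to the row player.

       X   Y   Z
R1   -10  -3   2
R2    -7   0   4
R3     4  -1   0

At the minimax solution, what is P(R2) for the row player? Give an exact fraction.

Row minima: R1 → -10, R2 → -7, R3 → -1; maximin = -1.
Column maxima: X → 4, Y → 0, Z → 4; minimax = 0.
-1 ≠ 0, so there is no saddle point; optimal play is mixed.
R1 is strictly dominated by R2, so the row player never plays it.
Z is strictly dominated by Y (it gives the row player strictly more in every row), so the column player never plays it.
On the remaining 2×2 (R2, R3 vs X, Y):
Let the row player play R2 with probability p. Expected payoff against X: (-7)p + 4(1−p) = −11p + 4; against Y: 0p + (-1)(1−p) = p − 1.
Setting these equal: −11p + 4 = p − 1 ⇒ −12p = -5 ⇒ p = 5/12, and the value is (-11)·(5/12) + 4 = -7/12.
For the column player: with q = P(X), equating R2's and R3's payoffs gives −7q = 5q − 1 ⇒ q = 1/12.

5/12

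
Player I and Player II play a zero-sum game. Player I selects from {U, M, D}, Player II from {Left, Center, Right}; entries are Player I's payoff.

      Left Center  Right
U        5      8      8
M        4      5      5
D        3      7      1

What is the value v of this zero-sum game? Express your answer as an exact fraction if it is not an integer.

5

Row minima: U → 5, M → 4, D → 1; maximin = 5.
Column maxima: Left → 5, Center → 8, Right → 8; minimax = 5.
Since maximin = minimax = 5, there is a saddle point and the value is 5.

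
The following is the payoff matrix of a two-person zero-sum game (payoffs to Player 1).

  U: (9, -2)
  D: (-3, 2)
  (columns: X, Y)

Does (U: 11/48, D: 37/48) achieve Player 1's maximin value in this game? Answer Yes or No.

Against X this mix gives (11/48)·9 + (37/48)·(-3) = -1/4.
Against Y this mix gives (11/48)·(-2) + (37/48)·2 = 13/12.
Player 2 will play X, holding Player 1 to -1/4. Shifting weight toward the row that does better against X would raise this floor (the equalizing mix achieves 3/4 against both X and Y), so the proposed strategy is not optimal.

No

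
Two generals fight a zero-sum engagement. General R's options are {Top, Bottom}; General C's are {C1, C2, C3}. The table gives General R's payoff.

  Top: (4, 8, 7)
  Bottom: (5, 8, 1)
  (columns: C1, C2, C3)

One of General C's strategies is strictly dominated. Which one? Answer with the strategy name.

C2

C1 holds General R's payoff strictly below C2 in every row: 4 < 8, 5 < 8.
So C2 is strictly dominated for General C.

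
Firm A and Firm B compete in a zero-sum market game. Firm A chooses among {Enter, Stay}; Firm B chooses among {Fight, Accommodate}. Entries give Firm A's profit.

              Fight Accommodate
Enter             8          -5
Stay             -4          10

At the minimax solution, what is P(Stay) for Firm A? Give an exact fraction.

Row minima: Enter → -5, Stay → -4; maximin = -4.
Column maxima: Fight → 8, Accommodate → 10; minimax = 8.
-4 ≠ 8, so there is no saddle point; optimal play is mixed.
Let Firm A play Enter with probability p. Expected payoff against Fight: 8p + (-4)(1−p) = 12p − 4; against Accommodate: (-5)p + 10(1−p) = −15p + 10.
Setting these equal: 12p − 4 = −15p + 10 ⇒ 27p = 14 ⇒ p = 14/27, and the value is (12)·(14/27) − 4 = 20/9.
For Firm B: with q = P(Fight), equating Enter's and Stay's payoffs gives 13q − 5 = −14q + 10 ⇒ q = 5/9.

13/27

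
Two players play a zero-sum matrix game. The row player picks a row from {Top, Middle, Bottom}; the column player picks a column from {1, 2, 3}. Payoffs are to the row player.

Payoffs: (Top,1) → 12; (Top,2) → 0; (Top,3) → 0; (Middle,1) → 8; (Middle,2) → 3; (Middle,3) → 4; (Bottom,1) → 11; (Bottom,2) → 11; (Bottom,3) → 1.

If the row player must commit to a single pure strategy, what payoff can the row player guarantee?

Row minima: Top → 0, Middle → 3, Bottom → 1.
The best of these is 3.

3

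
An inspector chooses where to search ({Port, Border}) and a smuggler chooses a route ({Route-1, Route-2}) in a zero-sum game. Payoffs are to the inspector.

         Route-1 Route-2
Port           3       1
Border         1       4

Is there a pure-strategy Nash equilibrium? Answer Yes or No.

No

Row minima: Port → 1, Border → 1; maximin = 1.
Column maxima: Route-1 → 3, Route-2 → 4; minimax = 3.
1 ≠ 3, so no pure-strategy equilibrium exists.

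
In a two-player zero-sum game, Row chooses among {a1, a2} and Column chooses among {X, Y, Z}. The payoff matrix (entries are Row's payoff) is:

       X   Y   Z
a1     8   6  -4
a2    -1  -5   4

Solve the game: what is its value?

Row minima: a1 → -4, a2 → -5; maximin = -4.
Column maxima: X → 8, Y → 6, Z → 4; minimax = 4.
-4 ≠ 4, so there is no saddle point; optimal play is mixed.
X is strictly dominated by Y (it gives Row strictly more in every row), so Column never plays it.
On the remaining 2×2 (a1, a2 vs Y, Z):
Let Row play a1 with probability p. Expected payoff against Y: 6p + (-5)(1−p) = 11p − 5; against Z: (-4)p + 4(1−p) = −8p + 4.
Setting these equal: 11p − 5 = −8p + 4 ⇒ 19p = 9 ⇒ p = 9/19, and the value is (11)·(9/19) − 5 = 4/19.
For Column: with q = P(Y), equating a1's and a2's payoffs gives 10q − 4 = −9q + 4 ⇒ q = 8/19.

4/19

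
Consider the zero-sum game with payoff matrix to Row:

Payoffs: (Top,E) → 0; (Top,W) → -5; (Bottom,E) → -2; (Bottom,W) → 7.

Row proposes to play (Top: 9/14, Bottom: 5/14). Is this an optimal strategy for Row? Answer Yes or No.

Against E this mix gives (9/14)·0 + (5/14)·(-2) = -5/7.
Against W this mix gives (9/14)·(-5) + (5/14)·7 = -5/7.
All of Column's active replies (E, W) yield -5/7, and no column does worse for Row. The mix makes Column indifferent and guarantees -5/7, so it is optimal.

Yes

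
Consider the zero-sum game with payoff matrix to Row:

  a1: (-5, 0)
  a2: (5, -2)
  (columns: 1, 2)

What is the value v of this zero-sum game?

-5/6

Row minima: a1 → -5, a2 → -2; maximin = -2.
Column maxima: 1 → 5, 2 → 0; minimax = 0.
-2 ≠ 0, so there is no saddle point; optimal play is mixed.
Let Row play a1 with probability p. Expected payoff against 1: (-5)p + 5(1−p) = −10p + 5; against 2: 0p + (-2)(1−p) = 2p − 2.
Setting these equal: −10p + 5 = 2p − 2 ⇒ −12p = -7 ⇒ p = 7/12, and the value is (-10)·(7/12) + 5 = -5/6.
For Column: with q = P(1), equating a1's and a2's payoffs gives −5q = 7q − 2 ⇒ q = 1/6.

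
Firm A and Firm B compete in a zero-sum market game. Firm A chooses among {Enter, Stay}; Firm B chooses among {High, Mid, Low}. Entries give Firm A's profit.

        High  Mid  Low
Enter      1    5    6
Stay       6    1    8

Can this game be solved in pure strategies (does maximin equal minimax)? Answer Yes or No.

Row minima: Enter → 1, Stay → 1; maximin = 1.
Column maxima: High → 6, Mid → 5, Low → 8; minimax = 5.
1 ≠ 5, so no pure-strategy equilibrium exists.

No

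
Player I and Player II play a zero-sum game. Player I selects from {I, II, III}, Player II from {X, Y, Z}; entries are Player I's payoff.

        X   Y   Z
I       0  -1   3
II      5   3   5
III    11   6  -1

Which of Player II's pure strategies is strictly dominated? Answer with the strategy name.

Y holds Player I's payoff strictly below X in every row: -1 < 0, 3 < 5, 6 < 11.
So X is strictly dominated for Player II.

X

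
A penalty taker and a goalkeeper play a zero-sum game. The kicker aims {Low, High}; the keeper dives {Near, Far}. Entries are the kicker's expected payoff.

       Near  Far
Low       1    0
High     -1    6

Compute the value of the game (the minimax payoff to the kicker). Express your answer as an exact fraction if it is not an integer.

Row minima: Low → 0, High → -1; maximin = 0.
Column maxima: Near → 1, Far → 6; minimax = 1.
0 ≠ 1, so there is no saddle point; optimal play is mixed.
Let the kicker play Low with probability p. Expected payoff against Near: 1p + (-1)(1−p) = 2p − 1; against Far: 0p + 6(1−p) = −6p + 6.
Setting these equal: 2p − 1 = −6p + 6 ⇒ 8p = 7 ⇒ p = 7/8, and the value is (2)·(7/8) − 1 = 3/4.
For the keeper: with q = P(Near), equating Low's and High's payoffs gives q = −7q + 6 ⇒ q = 3/4.

3/4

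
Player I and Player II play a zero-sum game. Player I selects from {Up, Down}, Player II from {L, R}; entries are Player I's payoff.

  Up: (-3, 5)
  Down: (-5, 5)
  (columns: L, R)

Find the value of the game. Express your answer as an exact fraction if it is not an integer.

-3

Row minima: Up → -3, Down → -5; maximin = -3.
Column maxima: L → -3, R → 5; minimax = -3.
Since maximin = minimax = -3, there is a saddle point and the value is -3.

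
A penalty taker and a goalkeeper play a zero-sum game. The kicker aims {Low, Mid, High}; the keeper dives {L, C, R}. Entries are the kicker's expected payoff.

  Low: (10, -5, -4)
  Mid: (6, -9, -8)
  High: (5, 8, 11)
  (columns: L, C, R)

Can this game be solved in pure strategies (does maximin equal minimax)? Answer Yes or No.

Row minima: Low → -5, Mid → -9, High → 5; maximin = 5.
Column maxima: L → 10, C → 8, R → 11; minimax = 8.
5 ≠ 8, so no pure-strategy equilibrium exists.

No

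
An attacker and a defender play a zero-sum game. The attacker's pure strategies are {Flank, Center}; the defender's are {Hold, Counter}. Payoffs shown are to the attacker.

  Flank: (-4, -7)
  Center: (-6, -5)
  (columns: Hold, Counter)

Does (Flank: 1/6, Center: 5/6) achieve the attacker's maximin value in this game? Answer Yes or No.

Against Hold this mix gives (1/6)·(-4) + (5/6)·(-6) = -17/3.
Against Counter this mix gives (1/6)·(-7) + (5/6)·(-5) = -16/3.
The defender will play Hold, holding the attacker to -17/3. Shifting weight toward the row that does better against Hold would raise this floor (the equalizing mix achieves -11/2 against both Hold and Counter), so the proposed strategy is not optimal.

No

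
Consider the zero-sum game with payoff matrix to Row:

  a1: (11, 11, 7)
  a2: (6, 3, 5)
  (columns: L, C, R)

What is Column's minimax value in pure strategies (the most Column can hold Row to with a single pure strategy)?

Column maxima: L → 11, C → 11, R → 7.
The smallest of these is 7.

7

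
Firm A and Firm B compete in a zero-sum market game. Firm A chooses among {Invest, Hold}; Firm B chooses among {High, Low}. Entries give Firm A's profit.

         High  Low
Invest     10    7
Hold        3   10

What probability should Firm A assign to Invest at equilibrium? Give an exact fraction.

Row minima: Invest → 7, Hold → 3; maximin = 7.
Column maxima: High → 10, Low → 10; minimax = 10.
7 ≠ 10, so there is no saddle point; optimal play is mixed.
Let Firm A play Invest with probability p. Expected payoff against High: 10p + 3(1−p) = 7p + 3; against Low: 7p + 10(1−p) = −3p + 10.
Setting these equal: 7p + 3 = −3p + 10 ⇒ 10p = 7 ⇒ p = 7/10, and the value is (7)·(7/10) + 3 = 79/10.
For Firm B: with q = P(High), equating Invest's and Hold's payoffs gives 3q + 7 = −7q + 10 ⇒ q = 3/10.

7/10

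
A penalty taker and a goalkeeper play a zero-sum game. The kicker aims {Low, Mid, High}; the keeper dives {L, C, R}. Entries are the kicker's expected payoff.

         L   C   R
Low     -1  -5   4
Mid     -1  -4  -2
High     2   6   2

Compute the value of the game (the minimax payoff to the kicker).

Row minima: Low → -5, Mid → -4, High → 2; maximin = 2.
Column maxima: L → 2, C → 6, R → 4; minimax = 2.
Since maximin = minimax = 2, there is a saddle point and the value is 2.

2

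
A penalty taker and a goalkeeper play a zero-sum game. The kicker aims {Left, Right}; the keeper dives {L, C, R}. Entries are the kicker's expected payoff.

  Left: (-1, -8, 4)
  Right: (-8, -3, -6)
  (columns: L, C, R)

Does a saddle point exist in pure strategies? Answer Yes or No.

Row minima: Left → -8, Right → -8; maximin = -8.
Column maxima: L → -1, C → -3, R → 4; minimax = -3.
-8 ≠ -3, so no pure-strategy equilibrium exists.

No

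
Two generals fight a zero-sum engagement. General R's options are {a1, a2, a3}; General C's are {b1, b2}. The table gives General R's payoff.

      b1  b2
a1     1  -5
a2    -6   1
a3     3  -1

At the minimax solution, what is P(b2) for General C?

Row minima: a1 → -5, a2 → -6, a3 → -1; maximin = -1.
Column maxima: b1 → 3, b2 → 1; minimax = 1.
-1 ≠ 1, so there is no saddle point; optimal play is mixed.
a1 is strictly dominated by a3, so General R never plays it.
On the remaining 2×2 (a2, a3 vs b1, b2):
Let General R play a2 with probability p. Expected payoff against b1: (-6)p + 3(1−p) = −9p + 3; against b2: 1p + (-1)(1−p) = 2p − 1.
Setting these equal: −9p + 3 = 2p − 1 ⇒ −11p = -4 ⇒ p = 4/11, and the value is (-9)·(4/11) + 3 = -3/11.
For General C: with q = P(b1), equating a2's and a3's payoffs gives −7q + 1 = 4q − 1 ⇒ q = 2/11.

9/11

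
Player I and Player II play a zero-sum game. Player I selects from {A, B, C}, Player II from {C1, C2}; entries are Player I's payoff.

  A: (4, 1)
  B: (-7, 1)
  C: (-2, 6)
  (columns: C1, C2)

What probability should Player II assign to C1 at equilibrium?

Row minima: A → 1, B → -7, C → -2; maximin = 1.
Column maxima: C1 → 4, C2 → 6; minimax = 4.
1 ≠ 4, so there is no saddle point; optimal play is mixed.
B is strictly dominated by C, so Player I never plays it.
On the remaining 2×2 (A, C vs C1, C2):
Let Player I play A with probability p. Expected payoff against C1: 4p + (-2)(1−p) = 6p − 2; against C2: 1p + 6(1−p) = −5p + 6.
Setting these equal: 6p − 2 = −5p + 6 ⇒ 11p = 8 ⇒ p = 8/11, and the value is (6)·(8/11) − 2 = 26/11.
For Player II: with q = P(C1), equating A's and C's payoffs gives 3q + 1 = −8q + 6 ⇒ q = 5/11.

5/11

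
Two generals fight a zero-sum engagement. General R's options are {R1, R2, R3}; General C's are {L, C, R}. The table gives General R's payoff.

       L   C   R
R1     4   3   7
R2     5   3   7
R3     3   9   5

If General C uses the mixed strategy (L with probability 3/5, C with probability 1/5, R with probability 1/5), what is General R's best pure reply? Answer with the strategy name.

R2

Expected payoff of R1: (3/5)·4 + (1/5)·3 + (1/5)·7 = 22/5.
Expected payoff of R2: (3/5)·5 + (1/5)·3 + (1/5)·7 = 5.
Expected payoff of R3: (3/5)·3 + (1/5)·9 + (1/5)·5 = 23/5.
The largest is 5, so General R's best response is R2.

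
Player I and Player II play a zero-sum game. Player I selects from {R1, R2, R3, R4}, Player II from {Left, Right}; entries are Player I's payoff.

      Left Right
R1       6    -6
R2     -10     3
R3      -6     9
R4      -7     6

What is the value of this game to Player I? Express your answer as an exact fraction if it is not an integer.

2/3

Row minima: R1 → -6, R2 → -10, R3 → -6, R4 → -7; maximin = -6.
Column maxima: Left → 6, Right → 9; minimax = 6.
-6 ≠ 6, so there is no saddle point; optimal play is mixed.
R2 is strictly dominated by R3, so Player I never plays it.
R4 is strictly dominated by R3, so Player I never plays it.
On the remaining 2×2 (R1, R3 vs Left, Right):
Let Player I play R1 with probability p. Expected payoff against Left: 6p + (-6)(1−p) = 12p − 6; against Right: (-6)p + 9(1−p) = −15p + 9.
Setting these equal: 12p − 6 = −15p + 9 ⇒ 27p = 15 ⇒ p = 5/9, and the value is (12)·(5/9) − 6 = 2/3.
For Player II: with q = P(Left), equating R1's and R3's payoffs gives 12q − 6 = −15q + 9 ⇒ q = 5/9.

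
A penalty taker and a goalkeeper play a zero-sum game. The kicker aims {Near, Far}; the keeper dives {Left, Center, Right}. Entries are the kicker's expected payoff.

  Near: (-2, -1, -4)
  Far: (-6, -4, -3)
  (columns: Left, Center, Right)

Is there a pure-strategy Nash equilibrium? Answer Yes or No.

Row minima: Near → -4, Far → -6; maximin = -4.
Column maxima: Left → -2, Center → -1, Right → -3; minimax = -3.
-4 ≠ -3, so no pure-strategy equilibrium exists.

No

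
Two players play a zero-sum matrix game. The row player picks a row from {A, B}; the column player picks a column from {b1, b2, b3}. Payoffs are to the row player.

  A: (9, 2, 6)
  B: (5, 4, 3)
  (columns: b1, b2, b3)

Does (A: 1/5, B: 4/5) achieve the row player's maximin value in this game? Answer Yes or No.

Yes

Against b1 this mix gives (1/5)·9 + (4/5)·5 = 29/5.
Against b2 this mix gives (1/5)·2 + (4/5)·4 = 18/5.
Against b3 this mix gives (1/5)·6 + (4/5)·3 = 18/5.
All of the column player's active replies (b2, b3) yield 18/5, and no column does worse for the row player. The mix makes the column player indifferent and guarantees 18/5, so it is optimal.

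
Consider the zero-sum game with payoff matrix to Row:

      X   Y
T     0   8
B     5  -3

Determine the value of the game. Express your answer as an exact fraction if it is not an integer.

Row minima: T → 0, B → -3; maximin = 0.
Column maxima: X → 5, Y → 8; minimax = 5.
0 ≠ 5, so there is no saddle point; optimal play is mixed.
Let Row play T with probability p. Expected payoff against X: 0p + 5(1−p) = −5p + 5; against Y: 8p + (-3)(1−p) = 11p − 3.
Setting these equal: −5p + 5 = 11p − 3 ⇒ −16p = -8 ⇒ p = 1/2, and the value is (-5)·(1/2) + 5 = 5/2.
For Column: with q = P(X), equating T's and B's payoffs gives −8q + 8 = 8q − 3 ⇒ q = 11/16.

5/2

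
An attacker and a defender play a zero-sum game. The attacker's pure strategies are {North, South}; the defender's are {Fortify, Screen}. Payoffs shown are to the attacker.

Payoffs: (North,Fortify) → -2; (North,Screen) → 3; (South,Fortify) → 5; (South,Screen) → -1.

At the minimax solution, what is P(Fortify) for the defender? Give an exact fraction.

4/11

Row minima: North → -2, South → -1; maximin = -1.
Column maxima: Fortify → 5, Screen → 3; minimax = 3.
-1 ≠ 3, so there is no saddle point; optimal play is mixed.
Let the attacker play North with probability p. Expected payoff against Fortify: (-2)p + 5(1−p) = −7p + 5; against Screen: 3p + (-1)(1−p) = 4p − 1.
Setting these equal: −7p + 5 = 4p − 1 ⇒ −11p = -6 ⇒ p = 6/11, and the value is (-7)·(6/11) + 5 = 13/11.
For the defender: with q = P(Fortify), equating North's and South's payoffs gives −5q + 3 = 6q − 1 ⇒ q = 4/11.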